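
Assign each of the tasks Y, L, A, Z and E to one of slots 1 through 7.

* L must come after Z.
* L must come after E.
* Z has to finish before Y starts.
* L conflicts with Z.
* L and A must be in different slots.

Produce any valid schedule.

A -> 1, Y -> 2, L -> 2, E -> 1, Z -> 1

Checking: E(1) before L(2); Z(1) before Y(2); Z(1) before L(2); L(2) != Z(1); L(2) != A(1).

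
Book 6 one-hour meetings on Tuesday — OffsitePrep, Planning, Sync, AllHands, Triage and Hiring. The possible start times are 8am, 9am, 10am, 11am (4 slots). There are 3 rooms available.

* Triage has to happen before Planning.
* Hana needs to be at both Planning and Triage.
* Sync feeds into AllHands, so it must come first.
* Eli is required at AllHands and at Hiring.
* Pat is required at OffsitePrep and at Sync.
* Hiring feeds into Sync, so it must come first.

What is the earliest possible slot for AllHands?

Precedence pushes AllHands to at least 10am.
AllHands at 10am is achievable: OffsitePrep=8am, Planning=9am, AllHands=10am, Sync=9am, Triage=8am, Hiring=8am.

10am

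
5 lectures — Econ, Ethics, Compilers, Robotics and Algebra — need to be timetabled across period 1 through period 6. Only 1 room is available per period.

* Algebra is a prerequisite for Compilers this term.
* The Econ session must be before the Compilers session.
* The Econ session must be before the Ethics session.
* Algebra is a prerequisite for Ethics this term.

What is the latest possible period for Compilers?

period 6

Precedence pushes Compilers to at least period 2.
Compilers at period 6 is achievable: Econ -> period 1; Algebra -> period 2; Compilers -> period 6; Ethics -> period 3; Robotics -> period 4.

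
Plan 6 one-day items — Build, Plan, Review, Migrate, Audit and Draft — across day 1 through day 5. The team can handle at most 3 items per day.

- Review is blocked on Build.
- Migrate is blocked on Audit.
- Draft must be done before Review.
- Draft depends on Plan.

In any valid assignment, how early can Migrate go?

day 2

Precedence pushes Migrate to at least day 2.
Migrate at day 2 is achievable: Review in day 3; Audit in day 1; Draft in day 2; Plan in day 1; Migrate in day 2; Build in day 1.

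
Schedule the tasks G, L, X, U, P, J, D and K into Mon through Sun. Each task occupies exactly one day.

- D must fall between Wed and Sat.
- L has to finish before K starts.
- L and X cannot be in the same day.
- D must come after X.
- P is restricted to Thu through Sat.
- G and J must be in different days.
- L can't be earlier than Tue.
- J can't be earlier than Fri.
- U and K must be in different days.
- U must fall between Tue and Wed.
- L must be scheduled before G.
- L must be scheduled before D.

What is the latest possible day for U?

Wed

U is available from Tue; U's own window allows nothing later than Wed.
U at Wed is achievable: G in Wed, J in Fri, L in Tue, X in Mon, U in Wed, P in Thu, D in Wed, K in Thu.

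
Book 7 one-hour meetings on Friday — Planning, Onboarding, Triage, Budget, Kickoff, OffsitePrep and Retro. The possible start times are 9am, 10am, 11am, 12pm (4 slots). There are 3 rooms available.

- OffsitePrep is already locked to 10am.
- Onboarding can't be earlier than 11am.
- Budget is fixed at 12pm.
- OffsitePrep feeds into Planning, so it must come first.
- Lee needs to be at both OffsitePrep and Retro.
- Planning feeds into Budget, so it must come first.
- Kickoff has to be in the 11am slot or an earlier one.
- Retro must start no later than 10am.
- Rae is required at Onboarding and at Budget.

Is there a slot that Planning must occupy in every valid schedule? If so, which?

OffsitePrep is fixed at 10am and must come before Planning, so Planning is at least 11am.
Budget is fixed at 12pm and must come after Planning, so Planning is at most 11am.
So Planning must be 11am.

11am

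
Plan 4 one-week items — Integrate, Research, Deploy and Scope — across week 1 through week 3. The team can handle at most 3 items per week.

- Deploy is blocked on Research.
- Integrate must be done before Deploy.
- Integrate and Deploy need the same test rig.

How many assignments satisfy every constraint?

15

Splitting on Integrate: it can be week 1 (9), week 2 (6). Listing each branch's schedules as (Research, Deploy, Scope) by week number:
Integrate=week 1: (1,2,1) (1,2,2) (1,2,3) (1,3,1) (1,3,2) (1,3,3) (2,3,1) (2,3,2) (2,3,3) — 9.
Integrate=week 2: (1,3,1) (1,3,2) (1,3,3) (2,3,1) (2,3,2) (2,3,3) — 6.
Summing: 9 + 6 = 15.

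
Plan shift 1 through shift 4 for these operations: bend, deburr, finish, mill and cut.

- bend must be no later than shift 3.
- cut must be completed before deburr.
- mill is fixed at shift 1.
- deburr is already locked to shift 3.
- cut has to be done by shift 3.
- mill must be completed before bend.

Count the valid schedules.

16

Splitting on bend: it can be shift 2 (8), shift 3 (8). Listing each branch's schedules as (deburr, finish, mill, cut) by shift number:
bend=shift 2: (3,1,1,1) (3,1,1,2) (3,2,1,1) (3,2,1,2) (3,3,1,1) (3,3,1,2) (3,4,1,1) (3,4,1,2) — 8.
bend=shift 3: (3,1,1,1) (3,1,1,2) (3,2,1,1) (3,2,1,2) (3,3,1,1) (3,3,1,2) (3,4,1,1) (3,4,1,2) — 8.
Summing: 8 + 8 = 16.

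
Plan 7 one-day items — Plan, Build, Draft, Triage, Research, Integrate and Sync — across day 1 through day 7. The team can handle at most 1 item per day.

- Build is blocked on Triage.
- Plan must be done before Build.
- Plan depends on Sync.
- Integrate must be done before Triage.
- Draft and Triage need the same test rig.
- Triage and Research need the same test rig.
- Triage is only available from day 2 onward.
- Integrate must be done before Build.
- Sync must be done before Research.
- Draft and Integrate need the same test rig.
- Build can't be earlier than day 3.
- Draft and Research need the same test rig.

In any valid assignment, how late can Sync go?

Downstream work caps Sync at day 5.
Sync at day 4 is achievable: Sync -> day 4; Triage -> day 2; Plan -> day 5; Build -> day 6; Integrate -> day 1; Draft -> day 3; Research -> day 7.
Nothing later works — the conflict and capacity constraints rule out every day after day 4.

day 4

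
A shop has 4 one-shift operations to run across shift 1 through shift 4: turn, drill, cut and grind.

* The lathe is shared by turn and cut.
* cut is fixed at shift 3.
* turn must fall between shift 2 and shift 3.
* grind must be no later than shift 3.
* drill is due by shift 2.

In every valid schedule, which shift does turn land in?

turn's window is shift 2–shift 3.
cut is fixed at shift 3, and turn can't share a shift with cut.
So turn must be shift 2.

shift 2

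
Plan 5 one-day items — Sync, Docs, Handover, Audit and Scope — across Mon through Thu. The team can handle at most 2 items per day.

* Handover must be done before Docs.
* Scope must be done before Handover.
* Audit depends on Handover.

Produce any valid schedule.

Scope -> Mon; Handover -> Tue; Sync -> Mon; Docs -> Wed; Audit -> Wed

Checking: Scope(Mon) before Handover(Tue); Handover(Tue) before Docs(Wed); Handover(Tue) before Audit(Wed); max 2 per day (cap 2).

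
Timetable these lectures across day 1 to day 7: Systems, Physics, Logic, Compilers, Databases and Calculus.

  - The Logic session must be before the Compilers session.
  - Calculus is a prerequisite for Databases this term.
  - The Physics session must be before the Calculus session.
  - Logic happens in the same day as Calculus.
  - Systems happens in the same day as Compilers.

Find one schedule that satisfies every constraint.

Logic -> day 2; Systems -> day 3; Compilers -> day 3; Databases -> day 3; Physics -> day 1; Calculus -> day 2

Checking: Logic(day 2) before Compilers(day 3); Physics(day 1) before Calculus(day 2); Calculus(day 2) before Databases(day 3); Systems = Compilers = day 3; Logic = Calculus = day 2.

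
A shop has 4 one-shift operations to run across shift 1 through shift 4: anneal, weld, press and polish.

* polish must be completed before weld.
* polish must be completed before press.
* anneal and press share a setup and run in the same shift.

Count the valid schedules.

14

Splitting on anneal: it can be shift 2 (3), shift 3 (5), shift 4 (6). Listing each branch's schedules as (weld, press, polish) by shift number:
anneal=shift 2: (2,2,1) (3,2,1) (4,2,1) — 3.
anneal=shift 3: (2,3,1) (3,3,1) (3,3,2) (4,3,1) (4,3,2) — 5.
anneal=shift 4: (2,4,1) (3,4,1) (3,4,2) (4,4,1) (4,4,2) (4,4,3) — 6.
Summing: 3 + 5 + 6 = 14.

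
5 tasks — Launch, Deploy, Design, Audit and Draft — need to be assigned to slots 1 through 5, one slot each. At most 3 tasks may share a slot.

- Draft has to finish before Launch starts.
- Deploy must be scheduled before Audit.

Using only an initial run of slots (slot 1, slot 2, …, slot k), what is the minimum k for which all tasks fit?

The precedence chain requires at least 2 distinct slots.
With at most 3 per slot and 5 tasks, at least 2 slots are needed.
2 works (last occupied slot: 2): for example Audit=2, Launch=2, Draft=1, Deploy=1, Design=1.

2 slots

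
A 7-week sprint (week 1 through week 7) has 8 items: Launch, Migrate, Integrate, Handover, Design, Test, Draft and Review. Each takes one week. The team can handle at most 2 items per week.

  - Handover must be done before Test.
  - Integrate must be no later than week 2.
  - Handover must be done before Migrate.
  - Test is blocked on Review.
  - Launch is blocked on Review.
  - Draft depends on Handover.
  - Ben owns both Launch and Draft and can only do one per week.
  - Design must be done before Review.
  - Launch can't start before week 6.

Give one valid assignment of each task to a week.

Launch -> week 6; Migrate -> week 2; Draft -> week 3; Review -> week 3; Design -> week 2; Integrate -> week 1; Test -> week 4; Handover -> week 1

Checking: Design(week 2) before Review(week 3); Handover(week 1) before Migrate(week 2); Handover(week 1) before Draft(week 3); Review(week 3) before Launch(week 6); Review(week 3) before Test(week 4); Handover(week 1) before Test(week 4); Launch(week 6) != Draft(week 3); Launch=week 6 in [week 6,week 7]; Integrate=week 1 in [week 1,week 2]; max 2 per week (cap 2).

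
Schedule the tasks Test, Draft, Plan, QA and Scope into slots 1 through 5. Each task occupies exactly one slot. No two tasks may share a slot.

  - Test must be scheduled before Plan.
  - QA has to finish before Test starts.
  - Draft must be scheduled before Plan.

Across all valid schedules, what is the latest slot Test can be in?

Precedence pushes Test to at least 2; downstream work caps Test at 4.
Test at 4 is achievable: QA -> 2; Plan -> 5; Draft -> 1; Test -> 4; Scope -> 3.

4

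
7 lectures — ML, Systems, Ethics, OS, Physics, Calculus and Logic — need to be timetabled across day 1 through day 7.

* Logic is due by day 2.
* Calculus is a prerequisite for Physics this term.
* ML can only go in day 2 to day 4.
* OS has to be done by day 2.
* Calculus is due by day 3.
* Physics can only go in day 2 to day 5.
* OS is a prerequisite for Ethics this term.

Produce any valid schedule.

ML -> day 2; Ethics -> day 2; Calculus -> day 1; OS -> day 1; Systems -> day 1; Physics -> day 2; Logic -> day 1

Checking: Calculus(day 1) before Physics(day 2); OS(day 1) before Ethics(day 2); ML=day 2 in [day 2,day 4]; Calculus=day 1 in [day 1,day 3]; Physics=day 2 in [day 2,day 5]; Logic=day 1 in [day 1,day 2]; OS=day 1 in [day 1,day 2].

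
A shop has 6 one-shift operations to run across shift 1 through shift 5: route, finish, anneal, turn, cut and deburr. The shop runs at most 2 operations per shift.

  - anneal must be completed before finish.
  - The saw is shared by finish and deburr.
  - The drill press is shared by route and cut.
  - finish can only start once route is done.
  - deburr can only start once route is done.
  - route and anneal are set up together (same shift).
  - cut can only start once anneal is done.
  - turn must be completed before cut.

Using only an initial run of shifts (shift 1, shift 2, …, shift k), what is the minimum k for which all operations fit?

3 shifts

The precedence chain requires at least 2 distinct shifts.
With at most 2 per shift and 6 operations, at least 3 shifts are needed.
3 works (last occupied shift: shift 3): for example finish in shift 2, anneal in shift 1, route in shift 1, deburr in shift 3, cut in shift 3, turn in shift 2.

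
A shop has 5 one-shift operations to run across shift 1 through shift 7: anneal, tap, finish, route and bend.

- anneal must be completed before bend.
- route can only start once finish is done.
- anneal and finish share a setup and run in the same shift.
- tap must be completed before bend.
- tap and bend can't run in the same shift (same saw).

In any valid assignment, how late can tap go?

shift 6

Downstream work caps tap at shift 6.
tap at shift 6 is achievable: route -> shift 2, anneal -> shift 1, tap -> shift 6, finish -> shift 1, bend -> shift 7.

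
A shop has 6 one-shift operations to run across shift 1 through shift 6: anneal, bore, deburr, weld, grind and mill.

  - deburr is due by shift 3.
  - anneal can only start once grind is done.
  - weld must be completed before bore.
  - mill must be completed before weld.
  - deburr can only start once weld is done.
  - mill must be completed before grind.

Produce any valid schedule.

mill -> shift 1; weld -> shift 2; anneal -> shift 3; grind -> shift 2; bore -> shift 3; deburr -> shift 3

Checking: mill(shift 1) before grind(shift 2); weld(shift 2) before deburr(shift 3); grind(shift 2) before anneal(shift 3); weld(shift 2) before bore(shift 3); mill(shift 1) before weld(shift 2); deburr=shift 3 in [shift 1,shift 3].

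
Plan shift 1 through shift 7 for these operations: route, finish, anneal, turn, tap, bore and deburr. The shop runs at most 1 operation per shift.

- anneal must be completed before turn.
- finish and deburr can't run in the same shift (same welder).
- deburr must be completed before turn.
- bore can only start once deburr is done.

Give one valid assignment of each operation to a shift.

anneal -> shift 2; tap -> shift 7; bore -> shift 4; finish -> shift 6; route -> shift 5; deburr -> shift 1; turn -> shift 3

Checking: deburr(shift 1) before turn(shift 3); deburr(shift 1) before bore(shift 4); anneal(shift 2) before turn(shift 3); finish(shift 6) != deburr(shift 1); max 1 per shift (cap 1).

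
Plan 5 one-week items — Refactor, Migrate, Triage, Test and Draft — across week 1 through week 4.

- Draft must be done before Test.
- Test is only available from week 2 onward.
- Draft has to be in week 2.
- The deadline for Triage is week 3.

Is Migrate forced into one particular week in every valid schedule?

Migrate can be week 1 (e.g. Triage in week 1; Test in week 3; Refactor in week 1; Draft in week 2; Migrate in week 1) or week 2 (e.g. Test in week 3; Triage in week 1; Draft in week 2; Migrate in week 2; Refactor in week 1).

No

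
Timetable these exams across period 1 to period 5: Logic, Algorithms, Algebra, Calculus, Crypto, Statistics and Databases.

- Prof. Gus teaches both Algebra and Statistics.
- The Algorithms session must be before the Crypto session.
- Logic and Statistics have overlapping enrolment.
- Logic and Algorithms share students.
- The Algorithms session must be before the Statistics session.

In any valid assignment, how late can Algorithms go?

period 4

Downstream work caps Algorithms at period 4.
Algorithms at period 4 is achievable: Databases=period 1, Calculus=period 1, Crypto=period 5, Statistics=period 5, Algorithms=period 4, Algebra=period 1, Logic=period 1.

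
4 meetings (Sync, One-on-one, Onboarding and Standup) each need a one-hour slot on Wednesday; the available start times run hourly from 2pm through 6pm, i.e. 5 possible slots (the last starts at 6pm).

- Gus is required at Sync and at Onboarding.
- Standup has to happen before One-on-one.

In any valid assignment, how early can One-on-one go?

Precedence pushes One-on-one to at least 3pm.
One-on-one at 3pm is achievable: Sync in 2pm; Onboarding in 3pm; Standup in 2pm; One-on-one in 3pm.

3pm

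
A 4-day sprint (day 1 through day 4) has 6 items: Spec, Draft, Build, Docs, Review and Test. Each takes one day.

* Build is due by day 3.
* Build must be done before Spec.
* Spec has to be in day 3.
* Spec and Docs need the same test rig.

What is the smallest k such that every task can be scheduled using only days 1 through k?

The precedence chain requires at least 2 distinct days.
Spec can't be placed before day 3, so the schedule must run through at least day 3.
3 works (last occupied day: day 3): for example Test -> day 1; Build -> day 1; Draft -> day 1; Review -> day 1; Docs -> day 1; Spec -> day 3.

3 days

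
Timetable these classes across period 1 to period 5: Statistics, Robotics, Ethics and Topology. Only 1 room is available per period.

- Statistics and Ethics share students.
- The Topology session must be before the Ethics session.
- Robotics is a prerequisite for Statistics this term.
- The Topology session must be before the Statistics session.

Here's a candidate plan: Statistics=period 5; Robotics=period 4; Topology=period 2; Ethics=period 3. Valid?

Only 1 room is available per period — holds.
Robotics is a prerequisite for Statistics this term — holds.
The Topology session must be before the Ethics session — holds.
The Topology session must be before the Statistics session — holds.
Statistics and Ethics share students — holds.

Valid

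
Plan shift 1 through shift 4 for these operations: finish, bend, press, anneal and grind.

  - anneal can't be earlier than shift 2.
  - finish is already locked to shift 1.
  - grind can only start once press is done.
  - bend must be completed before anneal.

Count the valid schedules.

36

Splitting on bend: it can be shift 1 (18), shift 2 (12), shift 3 (6). Listing each branch's schedules as (finish, press, anneal, grind) by shift number:
bend=shift 1: (1,1,2,2) (1,1,2,3) (1,1,2,4) (1,1,3,2) (1,1,3,3) (1,1,3,4) (1,1,4,2) (1,1,4,3) (1,1,4,4) (1,2,2,3) (1,2,2,4) (1,2,3,3) (1,2,3,4) (1,2,4,3) (1,2,4,4) (1,3,2,4) (1,3,3,4) (1,3,4,4) — 18.
bend=shift 2: (1,1,3,2) (1,1,3,3) (1,1,3,4) (1,1,4,2) (1,1,4,3) (1,1,4,4) (1,2,3,3) (1,2,3,4) (1,2,4,3) (1,2,4,4) (1,3,3,4) (1,3,4,4) — 12.
bend=shift 3: (1,1,4,2) (1,1,4,3) (1,1,4,4) (1,2,4,3) (1,2,4,4) (1,3,4,4) — 6.
Summing: 18 + 12 + 6 = 36.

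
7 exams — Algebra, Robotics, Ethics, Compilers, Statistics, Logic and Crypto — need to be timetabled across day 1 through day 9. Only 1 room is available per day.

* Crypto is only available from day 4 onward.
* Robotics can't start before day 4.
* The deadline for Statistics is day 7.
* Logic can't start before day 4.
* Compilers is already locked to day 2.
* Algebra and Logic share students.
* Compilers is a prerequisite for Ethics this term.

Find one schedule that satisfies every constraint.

Algebra -> day 7; Ethics -> day 3; Compilers -> day 2; Robotics -> day 4; Logic -> day 5; Statistics -> day 1; Crypto -> day 6

Checking: Compilers(day 2) before Ethics(day 3); Algebra(day 7) != Logic(day 5); Compilers=day 2 in [day 2,day 2]; Logic=day 5 in [day 4,day 9]; Robotics=day 4 in [day 4,day 9]; Statistics=day 1 in [day 1,day 7]; Crypto=day 6 in [day 4,day 9]; max 1 per day (cap 1).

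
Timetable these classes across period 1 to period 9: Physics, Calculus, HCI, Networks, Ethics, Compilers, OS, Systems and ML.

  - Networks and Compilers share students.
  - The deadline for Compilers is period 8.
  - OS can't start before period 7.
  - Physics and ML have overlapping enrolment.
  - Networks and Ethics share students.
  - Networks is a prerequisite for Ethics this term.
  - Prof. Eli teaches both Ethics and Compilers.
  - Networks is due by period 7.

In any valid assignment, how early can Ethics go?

period 2

Precedence pushes Ethics to at least period 2.
Ethics at period 2 is achievable: Networks -> period 1; ML -> period 2; Systems -> period 1; Physics -> period 1; Calculus -> period 1; HCI -> period 1; OS -> period 7; Ethics -> period 2; Compilers -> period 3.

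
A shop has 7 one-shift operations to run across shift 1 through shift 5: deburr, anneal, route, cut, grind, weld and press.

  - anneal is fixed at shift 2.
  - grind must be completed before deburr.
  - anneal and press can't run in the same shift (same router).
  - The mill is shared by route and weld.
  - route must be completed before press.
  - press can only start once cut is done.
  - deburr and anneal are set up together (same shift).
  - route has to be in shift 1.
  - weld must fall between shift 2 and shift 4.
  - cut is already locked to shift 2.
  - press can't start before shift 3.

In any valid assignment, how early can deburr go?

shift 2

Precedence pushes deburr to at least shift 2; deburr must be in the same shift as anneal, which can't be after shift 2, so deburr is at most shift 2.
deburr at shift 2 is achievable: cut in shift 2, deburr in shift 2, anneal in shift 2, press in shift 3, grind in shift 1, route in shift 1, weld in shift 2.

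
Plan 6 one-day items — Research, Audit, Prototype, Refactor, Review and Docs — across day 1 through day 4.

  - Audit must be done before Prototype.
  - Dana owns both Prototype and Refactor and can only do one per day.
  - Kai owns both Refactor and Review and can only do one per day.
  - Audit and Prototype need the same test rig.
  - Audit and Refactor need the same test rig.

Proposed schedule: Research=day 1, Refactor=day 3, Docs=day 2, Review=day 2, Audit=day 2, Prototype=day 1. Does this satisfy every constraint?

No. Audit must be done before Prototype is not satisfied.

Audit must be done before Prototype — violated.
Audit and Refactor need the same test rig — holds.
Audit and Prototype need the same test rig — holds.
Dana owns both Prototype and Refactor and can only do one per day — holds.
Kai owns both Refactor and Review and can only do one per day — holds.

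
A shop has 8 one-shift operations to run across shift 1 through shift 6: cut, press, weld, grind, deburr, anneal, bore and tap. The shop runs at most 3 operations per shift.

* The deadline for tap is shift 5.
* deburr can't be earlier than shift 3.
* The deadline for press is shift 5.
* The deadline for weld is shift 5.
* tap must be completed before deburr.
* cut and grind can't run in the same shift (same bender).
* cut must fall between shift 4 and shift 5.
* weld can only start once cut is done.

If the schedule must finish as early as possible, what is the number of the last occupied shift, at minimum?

5

The precedence chain requires at least 2 distinct shifts.
With at most 3 per shift and 8 operations, at least 3 shifts are needed.
Propagating the time windows through the other constraints, weld can't land before shift 5, so the schedule must run through at least shift 5.
5 works (last occupied shift: shift 5): for example bore -> shift 2, grind -> shift 1, anneal -> shift 2, cut -> shift 4, tap -> shift 1, weld -> shift 5, deburr -> shift 3, press -> shift 1.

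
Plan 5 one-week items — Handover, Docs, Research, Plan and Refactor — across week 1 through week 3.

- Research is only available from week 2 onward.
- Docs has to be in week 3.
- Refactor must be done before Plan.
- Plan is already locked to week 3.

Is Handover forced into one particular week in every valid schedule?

No

Handover can be week 1 (e.g. Handover -> week 1; Research -> week 2; Docs -> week 3; Plan -> week 3; Refactor -> week 1) or week 2 (e.g. Plan in week 3; Refactor in week 1; Docs in week 3; Research in week 2; Handover in week 2).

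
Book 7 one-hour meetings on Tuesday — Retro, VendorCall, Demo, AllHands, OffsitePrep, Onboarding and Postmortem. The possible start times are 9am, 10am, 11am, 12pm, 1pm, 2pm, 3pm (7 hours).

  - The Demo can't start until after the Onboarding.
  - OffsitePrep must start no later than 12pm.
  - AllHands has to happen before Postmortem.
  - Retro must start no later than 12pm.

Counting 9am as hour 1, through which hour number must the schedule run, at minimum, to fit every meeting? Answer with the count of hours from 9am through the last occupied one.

The precedence chain requires at least 2 distinct hours.
2 works (last occupied hour: 10am): for example Postmortem -> 10am, AllHands -> 9am, OffsitePrep -> 9am, Demo -> 10am, VendorCall -> 9am, Onboarding -> 9am, Retro -> 9am.

2 hours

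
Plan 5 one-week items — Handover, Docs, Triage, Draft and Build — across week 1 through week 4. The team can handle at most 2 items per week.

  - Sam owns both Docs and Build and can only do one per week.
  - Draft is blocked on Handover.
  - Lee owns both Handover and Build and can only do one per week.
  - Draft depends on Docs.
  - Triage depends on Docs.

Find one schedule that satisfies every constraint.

Build -> week 3, Triage -> week 2, Docs -> week 1, Draft -> week 2, Handover -> week 1

Checking: Docs(week 1) before Triage(week 2); Docs(week 1) before Draft(week 2); Handover(week 1) before Draft(week 2); Handover(week 1) != Build(week 3); Docs(week 1) != Build(week 3); max 2 per week (cap 2).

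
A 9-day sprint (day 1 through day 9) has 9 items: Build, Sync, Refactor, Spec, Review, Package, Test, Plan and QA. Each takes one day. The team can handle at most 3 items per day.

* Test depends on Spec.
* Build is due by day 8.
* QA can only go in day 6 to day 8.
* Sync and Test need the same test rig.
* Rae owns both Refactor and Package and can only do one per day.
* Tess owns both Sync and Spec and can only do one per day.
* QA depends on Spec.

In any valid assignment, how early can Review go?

Review at day 1 is achievable: Spec -> day 1, Plan -> day 2, Package -> day 3, Refactor -> day 2, Review -> day 1, Sync -> day 3, Build -> day 1, Test -> day 2, QA -> day 6.

day 1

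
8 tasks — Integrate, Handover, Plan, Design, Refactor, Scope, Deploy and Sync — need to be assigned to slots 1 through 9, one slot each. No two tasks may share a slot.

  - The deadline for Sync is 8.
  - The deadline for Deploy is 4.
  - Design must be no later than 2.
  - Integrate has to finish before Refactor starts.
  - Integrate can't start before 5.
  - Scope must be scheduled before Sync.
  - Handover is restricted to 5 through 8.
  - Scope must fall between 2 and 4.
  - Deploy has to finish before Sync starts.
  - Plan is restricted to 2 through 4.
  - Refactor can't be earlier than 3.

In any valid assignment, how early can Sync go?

5

Precedence pushes Sync to at least 3; Sync's own window allows nothing later than 8.
Sync at 5 is achievable: Integrate -> 7; Scope -> 2; Handover -> 6; Plan -> 3; Design -> 1; Sync -> 5; Deploy -> 4; Refactor -> 8.
Nothing earlier works — the capacity limit rule out every slot before 5.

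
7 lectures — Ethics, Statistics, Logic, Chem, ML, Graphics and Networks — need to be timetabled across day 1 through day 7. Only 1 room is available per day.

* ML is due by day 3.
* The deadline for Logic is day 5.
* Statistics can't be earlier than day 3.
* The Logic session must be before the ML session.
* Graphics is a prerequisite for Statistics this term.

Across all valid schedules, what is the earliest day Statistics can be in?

Statistics is available from day 3.
Statistics at day 4 is achievable: Ethics in day 5; Networks in day 7; Logic in day 1; Statistics in day 4; Graphics in day 3; ML in day 2; Chem in day 6.
Nothing earlier works — the capacity limit rule out every day before day 4.

day 4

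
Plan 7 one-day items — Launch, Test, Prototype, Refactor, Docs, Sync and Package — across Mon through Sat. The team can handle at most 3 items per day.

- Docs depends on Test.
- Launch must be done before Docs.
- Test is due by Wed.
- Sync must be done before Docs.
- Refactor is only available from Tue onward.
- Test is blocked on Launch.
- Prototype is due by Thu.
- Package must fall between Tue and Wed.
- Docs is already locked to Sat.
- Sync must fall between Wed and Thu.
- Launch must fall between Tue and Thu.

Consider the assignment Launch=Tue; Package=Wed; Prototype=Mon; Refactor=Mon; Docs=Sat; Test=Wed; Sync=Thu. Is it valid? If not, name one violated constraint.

No. Refactor is only available from Tue onward is not satisfied.

Test is blocked on Launch — holds.
Docs depends on Test — holds.
Prototype is due by Thu — holds.
Sync must be done before Docs — holds.
Package must fall between Tue and Wed — holds.
The team can handle at most 3 items per day — holds.
Test is due by Wed — holds.
Docs is already locked to Sat — holds.
Launch must be done before Docs — holds.
Sync must fall between Wed and Thu — holds.
Refactor is only available from Tue onward — violated.
Launch must fall between Tue and Thu — holds.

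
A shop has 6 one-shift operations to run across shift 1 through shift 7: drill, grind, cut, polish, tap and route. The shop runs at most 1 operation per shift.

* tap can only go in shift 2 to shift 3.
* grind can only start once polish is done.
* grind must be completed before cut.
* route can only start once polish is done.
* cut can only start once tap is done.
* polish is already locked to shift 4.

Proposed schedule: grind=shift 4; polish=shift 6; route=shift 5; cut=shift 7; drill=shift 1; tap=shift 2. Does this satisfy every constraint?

grind must be completed before cut — holds.
grind can only start once polish is done — violated.
cut can only start once tap is done — holds.
polish is already locked to shift 4 — violated.
route can only start once polish is done — violated.
The shop runs at most 1 operation per shift — holds.
tap can only go in shift 2 to shift 3 — holds.

No — it violates: grind can only start once polish is done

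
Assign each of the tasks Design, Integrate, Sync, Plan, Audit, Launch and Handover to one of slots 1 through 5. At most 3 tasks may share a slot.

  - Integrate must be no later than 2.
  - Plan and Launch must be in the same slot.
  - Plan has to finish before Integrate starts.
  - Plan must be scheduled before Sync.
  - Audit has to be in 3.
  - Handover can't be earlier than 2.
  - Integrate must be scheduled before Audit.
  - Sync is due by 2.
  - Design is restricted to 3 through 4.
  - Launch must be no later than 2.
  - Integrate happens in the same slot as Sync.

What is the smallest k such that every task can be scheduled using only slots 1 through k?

The precedence chain requires at least 3 distinct slots.
With at most 3 per slot and 7 tasks, at least 3 slots are needed.
3 works (last occupied slot: 3): for example Plan in 1, Design in 3, Handover in 2, Integrate in 2, Sync in 2, Launch in 1, Audit in 3.

3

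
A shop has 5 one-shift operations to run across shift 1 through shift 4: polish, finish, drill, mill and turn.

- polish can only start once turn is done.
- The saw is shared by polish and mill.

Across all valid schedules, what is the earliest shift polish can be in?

Precedence pushes polish to at least shift 2.
polish at shift 2 is achievable: drill in shift 1, polish in shift 2, mill in shift 1, finish in shift 1, turn in shift 1.

shift 2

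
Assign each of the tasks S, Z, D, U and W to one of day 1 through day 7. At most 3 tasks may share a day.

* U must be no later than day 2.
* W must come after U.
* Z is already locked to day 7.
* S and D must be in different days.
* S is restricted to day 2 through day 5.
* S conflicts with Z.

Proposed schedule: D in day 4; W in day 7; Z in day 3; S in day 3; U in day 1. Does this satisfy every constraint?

No. S conflicts with Z is not satisfied.

W must come after U — holds.
Z is already locked to day 7 — violated.
S conflicts with Z — violated.
U must be no later than day 2 — holds.
S is restricted to day 2 through day 5 — holds.
At most 3 tasks may share a day — holds.
S and D must be in different days — holds.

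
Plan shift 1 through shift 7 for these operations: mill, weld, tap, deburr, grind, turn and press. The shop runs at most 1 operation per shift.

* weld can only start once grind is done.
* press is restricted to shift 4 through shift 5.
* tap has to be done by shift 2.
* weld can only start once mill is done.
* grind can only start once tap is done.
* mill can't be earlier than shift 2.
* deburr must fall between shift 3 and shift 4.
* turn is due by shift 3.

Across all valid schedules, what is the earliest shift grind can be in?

Precedence pushes grind to at least shift 2; downstream work caps grind at shift 6.
grind at shift 2 is achievable: grind=shift 2; tap=shift 1; weld=shift 7; press=shift 5; turn=shift 3; deburr=shift 4; mill=shift 6.

shift 2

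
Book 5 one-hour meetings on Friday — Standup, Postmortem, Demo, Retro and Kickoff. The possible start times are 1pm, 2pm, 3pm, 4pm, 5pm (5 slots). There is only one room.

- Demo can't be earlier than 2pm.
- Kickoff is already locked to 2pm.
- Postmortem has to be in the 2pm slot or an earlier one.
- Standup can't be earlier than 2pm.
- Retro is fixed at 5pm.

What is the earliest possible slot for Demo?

3pm

Demo is available from 2pm.
Demo at 3pm is achievable: Postmortem=1pm; Kickoff=2pm; Retro=5pm; Demo=3pm; Standup=4pm.
Nothing earlier works — the capacity limit rule out every slot before 3pm.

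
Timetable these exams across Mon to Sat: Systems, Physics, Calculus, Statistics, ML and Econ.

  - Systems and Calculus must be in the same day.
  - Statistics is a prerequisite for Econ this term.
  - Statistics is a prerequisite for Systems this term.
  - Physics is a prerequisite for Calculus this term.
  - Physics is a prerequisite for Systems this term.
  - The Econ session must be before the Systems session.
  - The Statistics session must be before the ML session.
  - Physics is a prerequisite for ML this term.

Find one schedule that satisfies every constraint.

ML=Tue; Statistics=Mon; Calculus=Wed; Systems=Wed; Econ=Tue; Physics=Mon

Checking: Statistics(Mon) before Systems(Wed); Statistics(Mon) before Econ(Tue); Physics(Mon) before Calculus(Wed); Econ(Tue) before Systems(Wed); Physics(Mon) before Systems(Wed); Physics(Mon) before ML(Tue); Statistics(Mon) before ML(Tue); Systems = Calculus = Wed.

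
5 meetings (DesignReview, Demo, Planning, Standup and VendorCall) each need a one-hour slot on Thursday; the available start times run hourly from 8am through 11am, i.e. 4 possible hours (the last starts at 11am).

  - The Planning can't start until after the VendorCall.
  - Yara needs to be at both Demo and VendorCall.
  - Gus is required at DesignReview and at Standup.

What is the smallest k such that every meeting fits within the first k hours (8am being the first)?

The precedence chain requires at least 2 distinct hours.
2 works (last occupied hour: 9am): for example DesignReview in 8am, VendorCall in 8am, Demo in 9am, Planning in 9am, Standup in 9am.

2 hours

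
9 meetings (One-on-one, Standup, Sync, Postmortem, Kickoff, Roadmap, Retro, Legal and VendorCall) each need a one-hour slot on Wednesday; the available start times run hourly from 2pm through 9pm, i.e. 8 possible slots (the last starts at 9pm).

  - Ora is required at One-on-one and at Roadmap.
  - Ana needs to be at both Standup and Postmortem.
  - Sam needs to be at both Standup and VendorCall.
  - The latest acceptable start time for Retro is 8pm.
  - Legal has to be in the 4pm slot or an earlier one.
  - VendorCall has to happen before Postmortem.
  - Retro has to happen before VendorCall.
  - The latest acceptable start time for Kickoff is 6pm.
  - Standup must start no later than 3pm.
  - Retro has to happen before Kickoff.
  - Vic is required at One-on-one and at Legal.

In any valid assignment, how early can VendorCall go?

3pm

Precedence pushes VendorCall to at least 3pm; downstream work caps VendorCall at 8pm.
VendorCall at 3pm is achievable: Kickoff -> 3pm; Postmortem -> 4pm; One-on-one -> 3pm; Roadmap -> 2pm; VendorCall -> 3pm; Standup -> 2pm; Retro -> 2pm; Legal -> 2pm; Sync -> 2pm.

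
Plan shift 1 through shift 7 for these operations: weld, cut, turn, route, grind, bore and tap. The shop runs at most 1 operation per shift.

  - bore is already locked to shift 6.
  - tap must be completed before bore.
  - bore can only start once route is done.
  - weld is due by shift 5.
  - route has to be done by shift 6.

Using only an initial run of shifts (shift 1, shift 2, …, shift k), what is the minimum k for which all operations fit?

7

The precedence chain requires at least 2 distinct shifts.
With at most 1 per shift and 7 operations, at least 7 shifts are needed.
bore can't be placed before shift 6, so the schedule must run through at least shift 6.
7 works (last occupied shift: shift 7): for example grind in shift 7; cut in shift 4; turn in shift 5; tap in shift 3; route in shift 2; bore in shift 6; weld in shift 1.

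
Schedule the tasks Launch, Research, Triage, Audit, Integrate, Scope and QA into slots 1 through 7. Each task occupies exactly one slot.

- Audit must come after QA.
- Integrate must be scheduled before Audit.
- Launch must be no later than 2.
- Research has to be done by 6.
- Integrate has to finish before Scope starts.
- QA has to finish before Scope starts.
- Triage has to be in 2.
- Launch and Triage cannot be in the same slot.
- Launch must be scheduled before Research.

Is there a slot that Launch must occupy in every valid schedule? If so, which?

Launch's window is 1–2.
Triage is fixed at 2, and Launch can't share a slot with Triage.
So Launch must be 1.

1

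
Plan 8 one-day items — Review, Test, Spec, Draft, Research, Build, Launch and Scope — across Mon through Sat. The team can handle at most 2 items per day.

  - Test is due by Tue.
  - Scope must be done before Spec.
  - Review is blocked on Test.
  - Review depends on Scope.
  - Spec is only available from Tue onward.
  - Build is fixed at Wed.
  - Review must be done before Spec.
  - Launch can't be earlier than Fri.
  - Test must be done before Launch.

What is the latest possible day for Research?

Research at Sat is achievable: Draft -> Tue, Spec -> Wed, Build -> Wed, Scope -> Mon, Review -> Tue, Launch -> Fri, Test -> Mon, Research -> Sat.

Sat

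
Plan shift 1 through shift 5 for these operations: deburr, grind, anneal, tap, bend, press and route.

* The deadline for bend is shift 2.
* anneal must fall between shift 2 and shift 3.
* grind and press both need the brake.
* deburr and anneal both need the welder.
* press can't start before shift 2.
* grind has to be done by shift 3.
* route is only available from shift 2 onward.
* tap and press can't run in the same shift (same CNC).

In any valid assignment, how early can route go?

Route is available from shift 2.
route at shift 2 is achievable: route in shift 2, grind in shift 1, bend in shift 1, anneal in shift 2, tap in shift 1, deburr in shift 1, press in shift 2.

shift 2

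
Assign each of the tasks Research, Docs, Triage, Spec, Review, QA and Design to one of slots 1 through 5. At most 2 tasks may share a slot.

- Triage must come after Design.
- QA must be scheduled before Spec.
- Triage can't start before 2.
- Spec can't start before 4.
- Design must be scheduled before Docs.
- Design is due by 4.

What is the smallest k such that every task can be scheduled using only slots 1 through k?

4 slots

The precedence chain requires at least 2 distinct slots.
With at most 2 per slot and 7 tasks, at least 4 slots are needed.
Spec can't be placed before 4, so the schedule must run through at least slot 4.
4 works (last occupied slot: 4): for example QA in 1, Review in 3, Design in 1, Triage in 2, Research in 3, Docs in 2, Spec in 4.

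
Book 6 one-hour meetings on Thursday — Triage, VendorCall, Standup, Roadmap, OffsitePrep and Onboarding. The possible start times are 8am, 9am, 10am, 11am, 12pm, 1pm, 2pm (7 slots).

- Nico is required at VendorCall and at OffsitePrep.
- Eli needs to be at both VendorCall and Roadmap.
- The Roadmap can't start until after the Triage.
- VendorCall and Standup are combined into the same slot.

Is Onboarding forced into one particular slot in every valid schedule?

Onboarding can be 8am (e.g. Standup in 8am, Triage in 8am, Onboarding in 8am, Roadmap in 9am, VendorCall in 8am, OffsitePrep in 9am) or 9am (e.g. OffsitePrep -> 9am, VendorCall -> 8am, Standup -> 8am, Onboarding -> 9am, Roadmap -> 9am, Triage -> 8am).

No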